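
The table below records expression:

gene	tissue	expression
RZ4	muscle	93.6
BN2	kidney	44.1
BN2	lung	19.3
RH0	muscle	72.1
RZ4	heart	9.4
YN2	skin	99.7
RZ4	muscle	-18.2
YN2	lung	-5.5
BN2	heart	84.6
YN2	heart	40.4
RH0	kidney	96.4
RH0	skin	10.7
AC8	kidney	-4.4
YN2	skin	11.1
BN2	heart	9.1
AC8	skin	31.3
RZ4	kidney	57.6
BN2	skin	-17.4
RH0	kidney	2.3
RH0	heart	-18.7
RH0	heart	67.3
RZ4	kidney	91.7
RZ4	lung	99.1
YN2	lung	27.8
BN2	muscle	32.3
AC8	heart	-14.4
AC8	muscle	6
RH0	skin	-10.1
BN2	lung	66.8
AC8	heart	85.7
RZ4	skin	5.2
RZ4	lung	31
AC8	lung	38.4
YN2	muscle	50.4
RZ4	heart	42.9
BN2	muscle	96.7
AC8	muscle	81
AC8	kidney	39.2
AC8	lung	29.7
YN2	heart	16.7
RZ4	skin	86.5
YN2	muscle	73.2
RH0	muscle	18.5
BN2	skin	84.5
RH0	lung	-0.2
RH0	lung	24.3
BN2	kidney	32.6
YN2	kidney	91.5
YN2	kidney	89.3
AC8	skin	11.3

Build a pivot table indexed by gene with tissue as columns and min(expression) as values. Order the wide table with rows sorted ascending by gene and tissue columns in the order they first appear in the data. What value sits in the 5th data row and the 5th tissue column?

11.1

With rows sorted ascending by gene, row 5 is gene=YN2. tissue columns in first-appearance order: muscle, kidney, lung, heart, skin; column 5 is skin.
Long rows with gene=YN2, tissue=skin: min(99.7, 11.1) = 11.1.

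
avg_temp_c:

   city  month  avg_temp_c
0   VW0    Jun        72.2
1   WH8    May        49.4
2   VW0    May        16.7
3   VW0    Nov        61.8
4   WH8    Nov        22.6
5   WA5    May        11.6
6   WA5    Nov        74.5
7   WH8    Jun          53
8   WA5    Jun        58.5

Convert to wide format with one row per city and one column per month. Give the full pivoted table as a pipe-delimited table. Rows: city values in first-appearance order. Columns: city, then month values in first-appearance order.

| city | Jun | May | Nov |
| VW0 | 72.2 | 16.7 | 61.8 |
| WH8 | 53 | 49.4 | 22.6 |
| WA5 | 58.5 | 11.6 | 74.5 |

Columns: city plus the 3 distinct month values (Jun, May, Nov).
For example, row VW0 column Jun takes avg_temp_c=72.2 from the long row (VW0, Jun).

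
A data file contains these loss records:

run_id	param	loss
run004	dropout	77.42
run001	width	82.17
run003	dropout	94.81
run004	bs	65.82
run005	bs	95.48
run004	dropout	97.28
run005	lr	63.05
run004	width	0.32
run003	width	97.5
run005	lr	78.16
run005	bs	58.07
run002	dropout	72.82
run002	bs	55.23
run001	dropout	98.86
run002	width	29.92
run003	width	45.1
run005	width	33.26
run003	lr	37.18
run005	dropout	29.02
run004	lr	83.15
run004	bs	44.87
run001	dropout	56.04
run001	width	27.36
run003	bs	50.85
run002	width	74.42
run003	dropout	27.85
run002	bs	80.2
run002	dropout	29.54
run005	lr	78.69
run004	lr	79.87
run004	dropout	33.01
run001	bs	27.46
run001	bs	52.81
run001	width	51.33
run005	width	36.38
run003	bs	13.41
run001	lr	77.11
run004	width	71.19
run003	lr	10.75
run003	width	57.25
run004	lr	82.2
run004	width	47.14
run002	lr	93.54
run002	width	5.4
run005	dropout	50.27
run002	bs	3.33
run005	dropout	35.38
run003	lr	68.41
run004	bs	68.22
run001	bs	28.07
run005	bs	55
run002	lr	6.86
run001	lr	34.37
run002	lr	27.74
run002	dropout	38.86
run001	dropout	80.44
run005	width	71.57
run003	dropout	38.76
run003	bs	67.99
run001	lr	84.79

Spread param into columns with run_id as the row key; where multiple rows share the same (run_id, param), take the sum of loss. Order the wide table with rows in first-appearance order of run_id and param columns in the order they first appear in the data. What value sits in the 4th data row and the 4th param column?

With rows in first-appearance order of run_id, row 4 is run_id=run005. param columns in first-appearance order: dropout, width, bs, lr; column 4 is lr.
Long rows with run_id=run005, param=lr: 63.05 + 78.16 + 78.69 = 219.90.

219.90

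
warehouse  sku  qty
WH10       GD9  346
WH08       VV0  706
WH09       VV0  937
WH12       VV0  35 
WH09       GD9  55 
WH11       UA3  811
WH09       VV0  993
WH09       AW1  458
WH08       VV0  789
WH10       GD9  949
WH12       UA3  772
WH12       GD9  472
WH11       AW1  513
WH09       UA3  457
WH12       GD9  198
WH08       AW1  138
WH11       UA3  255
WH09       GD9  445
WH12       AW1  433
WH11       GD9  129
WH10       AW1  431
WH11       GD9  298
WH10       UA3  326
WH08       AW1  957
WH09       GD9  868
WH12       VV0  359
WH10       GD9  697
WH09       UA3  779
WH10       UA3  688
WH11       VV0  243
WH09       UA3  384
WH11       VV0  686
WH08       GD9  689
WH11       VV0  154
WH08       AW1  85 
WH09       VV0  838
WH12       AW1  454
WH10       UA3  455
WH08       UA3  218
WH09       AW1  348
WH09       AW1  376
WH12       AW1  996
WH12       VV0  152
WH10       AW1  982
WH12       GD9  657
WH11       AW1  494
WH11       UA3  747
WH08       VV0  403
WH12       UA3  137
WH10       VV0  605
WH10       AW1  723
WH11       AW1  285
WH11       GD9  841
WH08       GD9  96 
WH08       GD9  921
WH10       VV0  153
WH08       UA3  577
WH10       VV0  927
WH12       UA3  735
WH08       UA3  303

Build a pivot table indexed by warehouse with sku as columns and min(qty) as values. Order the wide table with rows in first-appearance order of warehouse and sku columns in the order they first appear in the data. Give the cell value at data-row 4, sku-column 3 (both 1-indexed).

137

With rows in first-appearance order of warehouse, row 4 is warehouse=WH12. sku columns in first-appearance order: GD9, VV0, UA3, AW1; column 3 is UA3.
Long rows with warehouse=WH12, sku=UA3: min(772, 137, 735) = 137.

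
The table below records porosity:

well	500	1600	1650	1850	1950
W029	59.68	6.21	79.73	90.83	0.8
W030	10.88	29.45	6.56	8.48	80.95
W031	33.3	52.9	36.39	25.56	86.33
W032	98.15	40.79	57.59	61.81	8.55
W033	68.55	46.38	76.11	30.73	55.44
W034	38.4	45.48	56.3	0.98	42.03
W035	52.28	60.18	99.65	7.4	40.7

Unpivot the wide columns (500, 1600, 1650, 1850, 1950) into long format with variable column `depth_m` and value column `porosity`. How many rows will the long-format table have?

35

7 well values × 5 melted columns = 35 rows.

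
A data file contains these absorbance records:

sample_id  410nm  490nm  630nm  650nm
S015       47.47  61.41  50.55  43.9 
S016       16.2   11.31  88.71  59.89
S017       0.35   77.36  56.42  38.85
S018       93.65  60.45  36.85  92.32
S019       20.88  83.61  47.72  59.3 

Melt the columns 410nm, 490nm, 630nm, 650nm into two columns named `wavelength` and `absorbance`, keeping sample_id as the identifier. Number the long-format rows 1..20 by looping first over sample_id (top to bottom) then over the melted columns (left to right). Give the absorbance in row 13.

20 rows total (5 × 4). Row 13: index ⌊(13-1)/4⌋ = 3 into sample_id → S018; (13-1) mod 4 = 0 into the melted columns → 410nm.
So row 13 is (S018, 410nm, 93.65); absorbance = 93.65.

93.65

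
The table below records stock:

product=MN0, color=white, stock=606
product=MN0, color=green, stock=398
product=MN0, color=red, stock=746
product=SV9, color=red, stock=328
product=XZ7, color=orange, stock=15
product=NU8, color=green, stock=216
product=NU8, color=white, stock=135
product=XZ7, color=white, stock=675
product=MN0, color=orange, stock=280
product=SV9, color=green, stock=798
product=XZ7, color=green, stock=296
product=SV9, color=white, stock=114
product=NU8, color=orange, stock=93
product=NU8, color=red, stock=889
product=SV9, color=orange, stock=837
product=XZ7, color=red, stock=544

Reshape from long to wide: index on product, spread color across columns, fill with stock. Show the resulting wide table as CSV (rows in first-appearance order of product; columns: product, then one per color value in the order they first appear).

Columns: product plus the 4 distinct color values (white, green, red, orange).
For example, row MN0 column white takes stock=606 from the long row (MN0, white).

product,white,green,red,orange
MN0,606,398,746,280
SV9,114,798,328,837
XZ7,675,296,544,15
NU8,135,216,889,93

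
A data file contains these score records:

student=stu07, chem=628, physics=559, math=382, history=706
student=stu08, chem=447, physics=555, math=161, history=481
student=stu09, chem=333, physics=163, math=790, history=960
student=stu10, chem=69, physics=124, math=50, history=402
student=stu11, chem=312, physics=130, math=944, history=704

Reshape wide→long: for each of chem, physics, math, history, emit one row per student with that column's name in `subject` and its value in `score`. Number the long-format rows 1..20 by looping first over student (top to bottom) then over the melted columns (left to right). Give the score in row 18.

20 rows total (5 × 4). Row 18: index ⌊(18-1)/4⌋ = 4 into student → stu11; (18-1) mod 4 = 1 into the melted columns → physics.
So row 18 is (stu11, physics, 130); score = 130.

130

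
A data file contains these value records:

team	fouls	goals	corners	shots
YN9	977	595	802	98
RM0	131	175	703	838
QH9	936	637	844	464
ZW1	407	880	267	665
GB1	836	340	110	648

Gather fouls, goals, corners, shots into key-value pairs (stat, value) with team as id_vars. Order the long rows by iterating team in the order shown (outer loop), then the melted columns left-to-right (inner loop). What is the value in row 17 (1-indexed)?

836

20 rows total (5 × 4). Row 17: index ⌊(17-1)/4⌋ = 4 into team → GB1; (17-1) mod 4 = 0 into the melted columns → fouls.
So row 17 is (GB1, fouls, 836); value = 836.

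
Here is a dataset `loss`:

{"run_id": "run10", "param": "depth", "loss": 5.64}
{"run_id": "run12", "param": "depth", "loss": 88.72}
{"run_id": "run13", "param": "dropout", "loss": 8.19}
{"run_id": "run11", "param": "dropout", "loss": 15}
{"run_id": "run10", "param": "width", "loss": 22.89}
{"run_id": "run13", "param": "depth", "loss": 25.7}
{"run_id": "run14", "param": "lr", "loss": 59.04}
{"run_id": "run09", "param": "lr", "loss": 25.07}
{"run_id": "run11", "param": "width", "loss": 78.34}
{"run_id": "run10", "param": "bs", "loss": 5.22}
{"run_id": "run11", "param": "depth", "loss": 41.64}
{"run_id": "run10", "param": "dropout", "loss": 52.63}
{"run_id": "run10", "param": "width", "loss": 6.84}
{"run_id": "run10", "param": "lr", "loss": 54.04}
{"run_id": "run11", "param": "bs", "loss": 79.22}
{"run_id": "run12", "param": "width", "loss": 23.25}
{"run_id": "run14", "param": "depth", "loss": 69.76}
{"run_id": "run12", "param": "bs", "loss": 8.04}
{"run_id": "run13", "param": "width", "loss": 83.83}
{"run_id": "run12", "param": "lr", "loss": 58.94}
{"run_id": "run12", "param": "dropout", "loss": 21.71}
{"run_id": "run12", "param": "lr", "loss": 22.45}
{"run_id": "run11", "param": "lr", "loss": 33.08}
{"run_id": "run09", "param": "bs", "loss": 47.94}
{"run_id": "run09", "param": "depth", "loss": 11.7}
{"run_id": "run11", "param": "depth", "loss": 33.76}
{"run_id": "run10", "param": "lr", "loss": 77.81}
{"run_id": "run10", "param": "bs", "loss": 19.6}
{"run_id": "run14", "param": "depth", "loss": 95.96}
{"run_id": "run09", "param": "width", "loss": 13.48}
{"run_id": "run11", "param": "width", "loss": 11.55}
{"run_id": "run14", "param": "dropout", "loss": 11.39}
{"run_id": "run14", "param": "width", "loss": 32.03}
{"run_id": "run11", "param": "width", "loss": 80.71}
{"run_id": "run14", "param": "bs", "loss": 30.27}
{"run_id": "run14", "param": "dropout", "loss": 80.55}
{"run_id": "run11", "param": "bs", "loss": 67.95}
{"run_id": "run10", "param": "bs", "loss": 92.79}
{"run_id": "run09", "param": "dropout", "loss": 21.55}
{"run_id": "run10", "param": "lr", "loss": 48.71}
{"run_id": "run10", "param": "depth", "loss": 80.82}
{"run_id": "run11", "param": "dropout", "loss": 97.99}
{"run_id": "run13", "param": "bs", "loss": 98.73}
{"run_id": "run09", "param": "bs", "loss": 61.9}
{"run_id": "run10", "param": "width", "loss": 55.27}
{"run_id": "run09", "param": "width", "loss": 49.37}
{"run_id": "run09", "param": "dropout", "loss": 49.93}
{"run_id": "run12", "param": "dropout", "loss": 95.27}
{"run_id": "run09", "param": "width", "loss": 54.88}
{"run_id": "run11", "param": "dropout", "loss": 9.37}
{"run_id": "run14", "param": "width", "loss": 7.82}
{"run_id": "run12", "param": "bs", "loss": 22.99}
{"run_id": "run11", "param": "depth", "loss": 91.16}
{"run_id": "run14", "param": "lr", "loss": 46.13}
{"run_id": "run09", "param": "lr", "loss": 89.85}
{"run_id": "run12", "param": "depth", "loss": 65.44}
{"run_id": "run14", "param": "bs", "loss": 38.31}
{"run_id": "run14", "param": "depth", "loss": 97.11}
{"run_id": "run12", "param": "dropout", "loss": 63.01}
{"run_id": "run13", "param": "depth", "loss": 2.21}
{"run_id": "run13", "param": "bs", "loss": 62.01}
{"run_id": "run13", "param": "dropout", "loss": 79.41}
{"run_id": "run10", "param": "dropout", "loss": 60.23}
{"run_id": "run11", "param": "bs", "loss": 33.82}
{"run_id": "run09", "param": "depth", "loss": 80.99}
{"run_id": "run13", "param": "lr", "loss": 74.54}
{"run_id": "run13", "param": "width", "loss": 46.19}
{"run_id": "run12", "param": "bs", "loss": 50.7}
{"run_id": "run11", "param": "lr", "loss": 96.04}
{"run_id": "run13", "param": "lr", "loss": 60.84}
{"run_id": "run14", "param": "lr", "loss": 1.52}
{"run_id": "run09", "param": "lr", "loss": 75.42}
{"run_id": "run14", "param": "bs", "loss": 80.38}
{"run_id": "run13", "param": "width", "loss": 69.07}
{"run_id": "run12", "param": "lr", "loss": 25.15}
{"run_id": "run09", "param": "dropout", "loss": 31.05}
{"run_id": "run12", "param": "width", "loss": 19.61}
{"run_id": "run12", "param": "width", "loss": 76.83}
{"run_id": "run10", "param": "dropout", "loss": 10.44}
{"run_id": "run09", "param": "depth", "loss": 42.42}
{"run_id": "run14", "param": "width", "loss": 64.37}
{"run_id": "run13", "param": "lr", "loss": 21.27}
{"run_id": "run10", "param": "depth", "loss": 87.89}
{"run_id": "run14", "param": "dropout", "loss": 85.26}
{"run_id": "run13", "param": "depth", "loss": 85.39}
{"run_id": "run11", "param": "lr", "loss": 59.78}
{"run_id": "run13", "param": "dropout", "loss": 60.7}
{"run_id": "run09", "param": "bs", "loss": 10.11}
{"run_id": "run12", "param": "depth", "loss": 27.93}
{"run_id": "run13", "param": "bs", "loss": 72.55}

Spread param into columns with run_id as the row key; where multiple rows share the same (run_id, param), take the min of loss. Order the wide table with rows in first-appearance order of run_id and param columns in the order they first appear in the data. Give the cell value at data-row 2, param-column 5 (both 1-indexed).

8.04

With rows in first-appearance order of run_id, row 2 is run_id=run12. param columns in first-appearance order: depth, dropout, width, lr, bs; column 5 is bs.
Long rows with run_id=run12, param=bs: min(8.04, 22.99, 50.7) = 8.04.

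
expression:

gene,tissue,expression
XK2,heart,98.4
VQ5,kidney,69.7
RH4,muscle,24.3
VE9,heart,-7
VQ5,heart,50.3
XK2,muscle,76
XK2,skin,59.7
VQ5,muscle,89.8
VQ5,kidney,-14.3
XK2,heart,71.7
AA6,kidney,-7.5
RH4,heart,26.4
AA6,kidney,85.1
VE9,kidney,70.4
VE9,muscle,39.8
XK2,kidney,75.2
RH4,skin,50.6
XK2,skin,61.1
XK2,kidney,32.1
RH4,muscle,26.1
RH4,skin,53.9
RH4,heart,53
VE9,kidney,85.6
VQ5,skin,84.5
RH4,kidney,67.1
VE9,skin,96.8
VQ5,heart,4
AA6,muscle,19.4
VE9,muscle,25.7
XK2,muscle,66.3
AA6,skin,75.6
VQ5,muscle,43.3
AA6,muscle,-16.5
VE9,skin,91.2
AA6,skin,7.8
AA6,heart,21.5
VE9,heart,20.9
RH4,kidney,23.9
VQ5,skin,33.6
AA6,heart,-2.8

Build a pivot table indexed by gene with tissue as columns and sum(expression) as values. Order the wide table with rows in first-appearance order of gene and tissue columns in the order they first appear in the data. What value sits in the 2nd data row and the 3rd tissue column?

With rows in first-appearance order of gene, row 2 is gene=VQ5. tissue columns in first-appearance order: heart, kidney, muscle, skin; column 3 is muscle.
Long rows with gene=VQ5, tissue=muscle: 89.8 + 43.3 = 133.1.

133.1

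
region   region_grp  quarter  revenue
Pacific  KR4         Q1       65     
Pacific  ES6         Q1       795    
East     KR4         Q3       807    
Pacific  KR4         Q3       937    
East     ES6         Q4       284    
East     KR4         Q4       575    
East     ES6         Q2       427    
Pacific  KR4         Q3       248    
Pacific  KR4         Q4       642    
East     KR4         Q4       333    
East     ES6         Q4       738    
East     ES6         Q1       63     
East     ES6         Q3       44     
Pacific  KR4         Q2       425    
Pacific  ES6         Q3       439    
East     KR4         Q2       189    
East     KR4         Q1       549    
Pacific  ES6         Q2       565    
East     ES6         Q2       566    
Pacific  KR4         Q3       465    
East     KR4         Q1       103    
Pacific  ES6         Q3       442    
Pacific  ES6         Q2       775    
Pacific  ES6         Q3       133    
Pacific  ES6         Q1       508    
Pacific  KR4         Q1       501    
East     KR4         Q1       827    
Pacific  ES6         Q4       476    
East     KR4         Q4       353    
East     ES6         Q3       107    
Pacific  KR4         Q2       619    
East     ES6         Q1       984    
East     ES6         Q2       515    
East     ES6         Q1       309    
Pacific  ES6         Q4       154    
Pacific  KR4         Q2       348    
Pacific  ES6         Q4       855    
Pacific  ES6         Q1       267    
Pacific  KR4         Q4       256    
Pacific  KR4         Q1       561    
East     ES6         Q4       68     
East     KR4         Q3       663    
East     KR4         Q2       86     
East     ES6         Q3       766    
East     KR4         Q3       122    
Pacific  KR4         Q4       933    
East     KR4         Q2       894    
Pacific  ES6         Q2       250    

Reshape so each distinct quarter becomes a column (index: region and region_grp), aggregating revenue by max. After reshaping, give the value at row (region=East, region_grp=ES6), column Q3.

Rows with region=East, region_grp=ES6 and quarter=Q3: revenue values are 44, 107, 766.
max(44, 107, 766) = 766.

766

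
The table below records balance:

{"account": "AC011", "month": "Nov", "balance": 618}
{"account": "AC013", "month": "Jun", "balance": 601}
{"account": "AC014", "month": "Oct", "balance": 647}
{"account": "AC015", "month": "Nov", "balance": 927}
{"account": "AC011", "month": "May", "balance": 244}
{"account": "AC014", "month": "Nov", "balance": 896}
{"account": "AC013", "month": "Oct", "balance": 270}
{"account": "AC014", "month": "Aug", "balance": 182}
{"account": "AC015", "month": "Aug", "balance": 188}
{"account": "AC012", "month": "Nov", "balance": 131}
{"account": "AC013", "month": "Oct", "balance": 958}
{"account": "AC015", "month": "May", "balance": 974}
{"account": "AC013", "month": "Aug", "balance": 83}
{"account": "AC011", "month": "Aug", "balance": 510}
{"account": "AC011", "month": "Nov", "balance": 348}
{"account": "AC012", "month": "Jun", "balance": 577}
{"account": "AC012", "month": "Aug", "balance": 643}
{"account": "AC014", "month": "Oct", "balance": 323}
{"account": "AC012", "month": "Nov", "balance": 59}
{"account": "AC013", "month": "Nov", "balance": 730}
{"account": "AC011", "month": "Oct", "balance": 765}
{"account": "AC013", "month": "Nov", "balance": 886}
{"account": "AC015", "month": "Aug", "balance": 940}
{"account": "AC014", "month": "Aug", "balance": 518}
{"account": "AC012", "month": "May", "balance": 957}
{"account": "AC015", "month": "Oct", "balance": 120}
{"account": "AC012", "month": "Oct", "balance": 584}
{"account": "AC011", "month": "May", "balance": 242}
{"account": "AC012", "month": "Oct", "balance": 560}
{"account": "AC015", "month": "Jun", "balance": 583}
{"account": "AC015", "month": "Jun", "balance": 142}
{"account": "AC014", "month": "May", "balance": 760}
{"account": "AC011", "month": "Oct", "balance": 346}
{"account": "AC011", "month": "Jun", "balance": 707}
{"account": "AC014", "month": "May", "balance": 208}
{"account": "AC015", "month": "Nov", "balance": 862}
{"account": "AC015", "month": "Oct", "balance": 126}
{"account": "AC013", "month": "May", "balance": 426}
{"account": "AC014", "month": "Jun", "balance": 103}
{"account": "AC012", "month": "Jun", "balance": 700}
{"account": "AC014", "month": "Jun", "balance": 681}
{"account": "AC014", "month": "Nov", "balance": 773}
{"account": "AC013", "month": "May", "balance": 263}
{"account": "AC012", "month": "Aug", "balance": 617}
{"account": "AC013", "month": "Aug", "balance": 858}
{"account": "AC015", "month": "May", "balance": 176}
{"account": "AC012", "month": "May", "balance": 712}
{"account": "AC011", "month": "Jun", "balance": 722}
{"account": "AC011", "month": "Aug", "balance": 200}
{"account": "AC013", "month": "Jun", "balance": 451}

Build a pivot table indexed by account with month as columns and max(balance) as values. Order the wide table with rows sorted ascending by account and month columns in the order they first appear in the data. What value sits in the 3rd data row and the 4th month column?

426

With rows sorted ascending by account, row 3 is account=AC013. month columns in first-appearance order: Nov, Jun, Oct, May, Aug; column 4 is May.
Long rows with account=AC013, month=May: max(426, 263) = 426.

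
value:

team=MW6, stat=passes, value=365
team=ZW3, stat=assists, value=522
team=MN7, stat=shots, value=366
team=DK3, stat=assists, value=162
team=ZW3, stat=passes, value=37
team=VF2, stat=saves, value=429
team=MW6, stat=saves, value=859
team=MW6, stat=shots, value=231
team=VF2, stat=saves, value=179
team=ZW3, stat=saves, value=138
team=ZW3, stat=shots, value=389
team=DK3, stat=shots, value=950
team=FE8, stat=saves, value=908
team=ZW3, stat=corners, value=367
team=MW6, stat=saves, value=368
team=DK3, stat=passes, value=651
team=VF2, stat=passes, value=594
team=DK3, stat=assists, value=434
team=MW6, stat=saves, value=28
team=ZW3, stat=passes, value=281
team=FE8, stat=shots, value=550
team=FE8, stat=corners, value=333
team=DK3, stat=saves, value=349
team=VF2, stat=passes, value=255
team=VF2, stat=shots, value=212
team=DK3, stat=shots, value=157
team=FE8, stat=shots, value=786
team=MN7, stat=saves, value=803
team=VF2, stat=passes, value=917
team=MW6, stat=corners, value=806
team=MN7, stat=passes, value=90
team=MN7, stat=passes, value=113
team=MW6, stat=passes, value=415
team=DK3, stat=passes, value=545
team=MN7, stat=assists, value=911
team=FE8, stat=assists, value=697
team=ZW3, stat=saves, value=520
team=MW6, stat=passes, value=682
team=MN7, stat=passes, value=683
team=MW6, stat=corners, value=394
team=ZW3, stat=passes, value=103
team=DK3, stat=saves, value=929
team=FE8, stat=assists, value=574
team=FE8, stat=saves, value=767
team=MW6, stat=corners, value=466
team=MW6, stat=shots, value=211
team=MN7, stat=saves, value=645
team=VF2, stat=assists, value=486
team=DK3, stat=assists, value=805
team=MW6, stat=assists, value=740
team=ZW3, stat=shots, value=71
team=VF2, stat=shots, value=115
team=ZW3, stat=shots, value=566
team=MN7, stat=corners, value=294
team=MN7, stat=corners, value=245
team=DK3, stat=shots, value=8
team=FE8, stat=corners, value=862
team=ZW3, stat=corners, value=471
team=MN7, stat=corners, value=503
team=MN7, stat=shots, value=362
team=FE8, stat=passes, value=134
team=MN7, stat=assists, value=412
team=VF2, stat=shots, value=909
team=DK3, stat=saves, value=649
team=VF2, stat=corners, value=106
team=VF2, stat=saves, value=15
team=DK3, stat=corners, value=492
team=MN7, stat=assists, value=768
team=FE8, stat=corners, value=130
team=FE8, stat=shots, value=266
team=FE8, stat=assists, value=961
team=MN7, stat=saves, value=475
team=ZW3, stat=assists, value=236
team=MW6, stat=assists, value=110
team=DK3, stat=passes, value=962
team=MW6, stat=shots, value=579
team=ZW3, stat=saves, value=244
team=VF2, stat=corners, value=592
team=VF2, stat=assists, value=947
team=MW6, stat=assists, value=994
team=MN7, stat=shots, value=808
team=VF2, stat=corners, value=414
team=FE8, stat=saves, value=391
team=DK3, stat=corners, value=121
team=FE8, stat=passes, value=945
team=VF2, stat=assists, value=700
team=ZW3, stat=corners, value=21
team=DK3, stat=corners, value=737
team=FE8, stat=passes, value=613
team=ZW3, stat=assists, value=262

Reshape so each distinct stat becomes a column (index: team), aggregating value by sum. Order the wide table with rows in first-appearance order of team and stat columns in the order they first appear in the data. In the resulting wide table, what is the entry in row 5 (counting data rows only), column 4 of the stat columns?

With rows in first-appearance order of team, row 5 is team=VF2. stat columns in first-appearance order: passes, assists, shots, saves, corners; column 4 is saves.
Long rows with team=VF2, stat=saves: 429 + 179 + 15 = 623.

623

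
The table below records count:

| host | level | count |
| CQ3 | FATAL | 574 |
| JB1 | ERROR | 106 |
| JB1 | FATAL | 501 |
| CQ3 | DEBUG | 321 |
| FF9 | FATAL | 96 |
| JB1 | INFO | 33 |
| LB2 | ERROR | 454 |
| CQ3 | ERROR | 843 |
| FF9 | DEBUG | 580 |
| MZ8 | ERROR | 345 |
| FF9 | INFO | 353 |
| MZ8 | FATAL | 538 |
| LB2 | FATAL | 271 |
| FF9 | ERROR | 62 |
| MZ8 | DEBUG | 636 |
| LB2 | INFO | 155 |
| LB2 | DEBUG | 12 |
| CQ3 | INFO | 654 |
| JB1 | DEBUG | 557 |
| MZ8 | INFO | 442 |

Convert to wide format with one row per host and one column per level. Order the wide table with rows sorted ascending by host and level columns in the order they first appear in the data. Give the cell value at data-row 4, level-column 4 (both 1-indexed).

155

With rows sorted ascending by host, row 4 is host=LB2. level columns in first-appearance order: FATAL, ERROR, DEBUG, INFO; column 4 is INFO.
Long rows with host=LB2, level=INFO: count = 155.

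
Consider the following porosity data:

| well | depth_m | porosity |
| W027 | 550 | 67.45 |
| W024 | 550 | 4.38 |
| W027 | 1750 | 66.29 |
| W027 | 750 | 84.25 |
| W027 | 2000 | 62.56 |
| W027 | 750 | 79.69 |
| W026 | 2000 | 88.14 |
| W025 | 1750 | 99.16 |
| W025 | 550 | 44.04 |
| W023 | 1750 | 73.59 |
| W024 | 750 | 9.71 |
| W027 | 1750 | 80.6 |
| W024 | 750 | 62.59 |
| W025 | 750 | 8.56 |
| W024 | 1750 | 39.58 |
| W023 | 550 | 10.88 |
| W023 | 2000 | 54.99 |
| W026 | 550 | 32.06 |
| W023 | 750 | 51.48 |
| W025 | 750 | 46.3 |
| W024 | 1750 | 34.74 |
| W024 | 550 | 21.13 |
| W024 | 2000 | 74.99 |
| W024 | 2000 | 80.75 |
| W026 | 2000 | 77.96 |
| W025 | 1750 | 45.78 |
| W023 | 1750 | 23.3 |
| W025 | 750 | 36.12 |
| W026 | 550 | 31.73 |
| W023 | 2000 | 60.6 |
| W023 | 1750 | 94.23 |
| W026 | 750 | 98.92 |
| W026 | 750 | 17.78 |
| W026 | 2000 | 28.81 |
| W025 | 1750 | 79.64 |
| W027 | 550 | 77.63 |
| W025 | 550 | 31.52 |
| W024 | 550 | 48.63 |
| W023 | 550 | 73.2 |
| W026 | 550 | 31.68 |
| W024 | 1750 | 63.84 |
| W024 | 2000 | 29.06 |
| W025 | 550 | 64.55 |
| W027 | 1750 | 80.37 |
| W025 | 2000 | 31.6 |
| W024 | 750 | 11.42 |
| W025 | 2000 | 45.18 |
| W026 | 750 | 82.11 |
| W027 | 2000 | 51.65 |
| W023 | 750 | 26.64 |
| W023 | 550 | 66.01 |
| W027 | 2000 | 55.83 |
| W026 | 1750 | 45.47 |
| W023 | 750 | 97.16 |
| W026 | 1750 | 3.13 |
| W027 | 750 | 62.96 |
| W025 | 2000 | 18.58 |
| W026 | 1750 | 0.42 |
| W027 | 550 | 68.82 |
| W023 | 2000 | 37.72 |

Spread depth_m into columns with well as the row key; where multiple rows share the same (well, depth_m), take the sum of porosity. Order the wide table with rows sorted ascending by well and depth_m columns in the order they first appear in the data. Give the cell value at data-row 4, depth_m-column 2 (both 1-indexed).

With rows sorted ascending by well, row 4 is well=W026. depth_m columns in first-appearance order: 550, 1750, 750, 2000; column 2 is 1750.
Long rows with well=W026, depth_m=1750: 45.47 + 3.13 + 0.42 = 49.02.

49.02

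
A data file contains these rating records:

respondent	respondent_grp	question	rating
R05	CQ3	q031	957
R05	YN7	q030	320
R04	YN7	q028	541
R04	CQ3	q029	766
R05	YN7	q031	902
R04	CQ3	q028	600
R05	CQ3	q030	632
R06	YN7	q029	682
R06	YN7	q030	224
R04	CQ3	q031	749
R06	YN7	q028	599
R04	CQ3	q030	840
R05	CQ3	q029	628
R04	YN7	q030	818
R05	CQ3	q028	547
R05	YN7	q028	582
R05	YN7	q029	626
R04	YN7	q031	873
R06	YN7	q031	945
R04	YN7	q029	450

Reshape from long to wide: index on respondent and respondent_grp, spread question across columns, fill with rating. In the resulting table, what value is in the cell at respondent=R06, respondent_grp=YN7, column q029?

Wide layout: rows indexed by respondent and respondent_grp, columns are the 4 distinct question values (q031, q030, q028, q029).
Cell (respondent=R06, respondent_grp=YN7, question=q029) draws from the long row where respondent=R06, respondent_grp=YN7 and question=q029, which has rating=682.

682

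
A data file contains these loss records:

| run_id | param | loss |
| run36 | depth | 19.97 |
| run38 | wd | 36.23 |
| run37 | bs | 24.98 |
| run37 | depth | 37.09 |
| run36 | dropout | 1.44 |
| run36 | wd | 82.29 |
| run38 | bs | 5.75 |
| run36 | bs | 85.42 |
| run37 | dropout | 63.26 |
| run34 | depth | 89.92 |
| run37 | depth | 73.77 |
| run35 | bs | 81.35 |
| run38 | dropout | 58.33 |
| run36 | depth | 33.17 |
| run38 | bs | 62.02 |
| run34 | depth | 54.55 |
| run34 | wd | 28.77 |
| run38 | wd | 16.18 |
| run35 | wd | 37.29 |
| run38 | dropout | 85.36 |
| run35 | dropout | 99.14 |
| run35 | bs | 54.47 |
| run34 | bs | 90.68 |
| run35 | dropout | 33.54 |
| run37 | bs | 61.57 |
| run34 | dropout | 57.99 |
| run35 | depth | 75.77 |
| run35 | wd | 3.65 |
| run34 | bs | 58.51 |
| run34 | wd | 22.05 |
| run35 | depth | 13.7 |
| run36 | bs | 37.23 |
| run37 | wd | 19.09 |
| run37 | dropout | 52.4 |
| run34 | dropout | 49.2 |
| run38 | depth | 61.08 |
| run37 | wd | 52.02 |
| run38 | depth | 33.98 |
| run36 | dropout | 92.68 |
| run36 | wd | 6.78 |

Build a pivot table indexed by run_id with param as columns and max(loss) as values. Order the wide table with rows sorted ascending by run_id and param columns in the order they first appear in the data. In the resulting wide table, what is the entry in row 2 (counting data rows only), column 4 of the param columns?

99.14

With rows sorted ascending by run_id, row 2 is run_id=run35. param columns in first-appearance order: depth, wd, bs, dropout; column 4 is dropout.
Long rows with run_id=run35, param=dropout: max(99.14, 33.54) = 99.14.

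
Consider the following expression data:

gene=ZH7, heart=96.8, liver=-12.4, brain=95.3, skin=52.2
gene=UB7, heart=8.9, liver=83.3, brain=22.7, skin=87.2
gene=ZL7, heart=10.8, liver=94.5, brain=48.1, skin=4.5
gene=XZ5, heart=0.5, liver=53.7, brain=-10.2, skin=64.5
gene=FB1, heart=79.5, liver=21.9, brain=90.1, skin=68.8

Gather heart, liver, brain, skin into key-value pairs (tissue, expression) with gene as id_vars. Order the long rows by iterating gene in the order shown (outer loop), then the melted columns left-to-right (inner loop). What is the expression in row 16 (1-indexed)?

64.5

20 rows total (5 × 4). Row 16: index ⌊(16-1)/4⌋ = 3 into gene → XZ5; (16-1) mod 4 = 3 into the melted columns → skin.
So row 16 is (XZ5, skin, 64.5); expression = 64.5.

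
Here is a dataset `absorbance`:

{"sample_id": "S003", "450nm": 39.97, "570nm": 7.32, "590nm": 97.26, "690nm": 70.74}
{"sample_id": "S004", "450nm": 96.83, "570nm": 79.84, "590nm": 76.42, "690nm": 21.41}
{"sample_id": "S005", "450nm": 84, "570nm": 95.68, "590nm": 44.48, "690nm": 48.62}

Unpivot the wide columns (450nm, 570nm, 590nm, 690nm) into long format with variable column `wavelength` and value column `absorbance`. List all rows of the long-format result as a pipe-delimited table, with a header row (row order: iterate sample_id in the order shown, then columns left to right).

Each (sample_id, column) pair becomes one row: 3 × 4 = 12 rows.
For example, (S003, 450nm) → absorbance=39.97.

| sample_id | wavelength | absorbance |
| S003 | 450nm | 39.97 |
| S003 | 570nm | 7.32 |
| S003 | 590nm | 97.26 |
| S003 | 690nm | 70.74 |
| S004 | 450nm | 96.83 |
| S004 | 570nm | 79.84 |
| S004 | 590nm | 76.42 |
| S004 | 690nm | 21.41 |
| S005 | 450nm | 84 |
| S005 | 570nm | 95.68 |
| S005 | 590nm | 44.48 |
| S005 | 690nm | 48.62 |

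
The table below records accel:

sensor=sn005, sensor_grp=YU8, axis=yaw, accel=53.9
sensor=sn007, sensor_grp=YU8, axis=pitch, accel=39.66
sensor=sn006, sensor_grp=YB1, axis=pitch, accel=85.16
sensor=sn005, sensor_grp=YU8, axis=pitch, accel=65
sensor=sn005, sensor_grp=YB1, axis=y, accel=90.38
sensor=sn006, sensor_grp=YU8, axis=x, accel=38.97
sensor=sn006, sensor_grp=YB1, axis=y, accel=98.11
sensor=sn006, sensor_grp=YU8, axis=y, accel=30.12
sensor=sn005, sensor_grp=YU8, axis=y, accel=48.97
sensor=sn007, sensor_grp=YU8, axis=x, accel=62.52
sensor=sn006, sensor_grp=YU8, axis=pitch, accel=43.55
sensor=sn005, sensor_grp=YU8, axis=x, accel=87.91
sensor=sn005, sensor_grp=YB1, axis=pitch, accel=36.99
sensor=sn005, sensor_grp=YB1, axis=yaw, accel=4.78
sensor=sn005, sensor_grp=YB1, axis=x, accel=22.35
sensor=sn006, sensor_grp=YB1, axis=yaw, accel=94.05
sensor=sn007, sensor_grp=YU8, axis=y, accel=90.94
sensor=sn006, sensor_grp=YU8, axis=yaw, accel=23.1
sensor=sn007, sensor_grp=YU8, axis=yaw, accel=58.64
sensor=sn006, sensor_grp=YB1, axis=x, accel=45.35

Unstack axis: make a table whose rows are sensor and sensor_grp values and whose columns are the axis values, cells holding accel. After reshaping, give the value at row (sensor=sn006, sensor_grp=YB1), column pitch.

Wide layout: rows indexed by sensor and sensor_grp, columns are the 4 distinct axis values (yaw, pitch, y, x).
Cell (sensor=sn006, sensor_grp=YB1, axis=pitch) draws from the long row where sensor=sn006, sensor_grp=YB1 and axis=pitch, which has accel=85.16.

85.16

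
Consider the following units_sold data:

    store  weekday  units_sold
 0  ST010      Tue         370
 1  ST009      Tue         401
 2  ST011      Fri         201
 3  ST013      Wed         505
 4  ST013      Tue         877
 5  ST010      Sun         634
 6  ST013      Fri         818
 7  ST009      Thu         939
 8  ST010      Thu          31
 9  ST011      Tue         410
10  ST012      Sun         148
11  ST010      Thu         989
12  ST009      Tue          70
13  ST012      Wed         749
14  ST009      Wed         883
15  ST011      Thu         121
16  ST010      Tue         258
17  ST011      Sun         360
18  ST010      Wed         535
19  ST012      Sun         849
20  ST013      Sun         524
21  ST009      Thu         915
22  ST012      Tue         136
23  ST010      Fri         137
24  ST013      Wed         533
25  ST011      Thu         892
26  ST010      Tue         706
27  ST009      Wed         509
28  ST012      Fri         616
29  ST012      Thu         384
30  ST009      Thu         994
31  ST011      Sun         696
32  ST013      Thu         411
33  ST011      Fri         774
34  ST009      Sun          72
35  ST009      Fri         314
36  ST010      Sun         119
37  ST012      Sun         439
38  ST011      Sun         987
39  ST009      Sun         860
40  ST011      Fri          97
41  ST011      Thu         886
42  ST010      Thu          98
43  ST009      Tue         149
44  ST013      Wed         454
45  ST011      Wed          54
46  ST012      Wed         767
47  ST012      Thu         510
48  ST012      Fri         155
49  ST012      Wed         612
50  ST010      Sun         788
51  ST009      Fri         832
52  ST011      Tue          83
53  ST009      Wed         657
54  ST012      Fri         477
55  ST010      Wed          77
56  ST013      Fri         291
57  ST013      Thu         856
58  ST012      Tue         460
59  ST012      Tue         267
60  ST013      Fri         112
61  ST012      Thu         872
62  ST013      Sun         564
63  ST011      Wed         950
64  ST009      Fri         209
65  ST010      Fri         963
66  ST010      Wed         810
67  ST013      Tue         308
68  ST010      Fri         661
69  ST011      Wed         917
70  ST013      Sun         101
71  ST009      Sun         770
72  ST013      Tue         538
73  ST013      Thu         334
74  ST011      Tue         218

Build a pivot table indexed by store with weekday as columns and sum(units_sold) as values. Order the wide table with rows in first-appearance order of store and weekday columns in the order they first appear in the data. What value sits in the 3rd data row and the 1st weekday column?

With rows in first-appearance order of store, row 3 is store=ST011. weekday columns in first-appearance order: Tue, Fri, Wed, Sun, Thu; column 1 is Tue.
Long rows with store=ST011, weekday=Tue: 410 + 83 + 218 = 711.

711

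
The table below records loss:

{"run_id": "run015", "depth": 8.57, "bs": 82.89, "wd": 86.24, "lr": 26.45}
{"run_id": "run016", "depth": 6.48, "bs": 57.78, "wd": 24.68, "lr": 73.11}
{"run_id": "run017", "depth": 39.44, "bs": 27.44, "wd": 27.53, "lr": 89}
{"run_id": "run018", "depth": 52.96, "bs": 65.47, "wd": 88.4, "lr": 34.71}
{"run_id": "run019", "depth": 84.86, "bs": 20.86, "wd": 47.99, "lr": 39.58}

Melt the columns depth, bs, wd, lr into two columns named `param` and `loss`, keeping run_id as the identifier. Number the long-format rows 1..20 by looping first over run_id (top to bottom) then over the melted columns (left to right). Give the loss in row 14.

65.47

20 rows total (5 × 4). Row 14: index ⌊(14-1)/4⌋ = 3 into run_id → run018; (14-1) mod 4 = 1 into the melted columns → bs.
So row 14 is (run018, bs, 65.47); loss = 65.47.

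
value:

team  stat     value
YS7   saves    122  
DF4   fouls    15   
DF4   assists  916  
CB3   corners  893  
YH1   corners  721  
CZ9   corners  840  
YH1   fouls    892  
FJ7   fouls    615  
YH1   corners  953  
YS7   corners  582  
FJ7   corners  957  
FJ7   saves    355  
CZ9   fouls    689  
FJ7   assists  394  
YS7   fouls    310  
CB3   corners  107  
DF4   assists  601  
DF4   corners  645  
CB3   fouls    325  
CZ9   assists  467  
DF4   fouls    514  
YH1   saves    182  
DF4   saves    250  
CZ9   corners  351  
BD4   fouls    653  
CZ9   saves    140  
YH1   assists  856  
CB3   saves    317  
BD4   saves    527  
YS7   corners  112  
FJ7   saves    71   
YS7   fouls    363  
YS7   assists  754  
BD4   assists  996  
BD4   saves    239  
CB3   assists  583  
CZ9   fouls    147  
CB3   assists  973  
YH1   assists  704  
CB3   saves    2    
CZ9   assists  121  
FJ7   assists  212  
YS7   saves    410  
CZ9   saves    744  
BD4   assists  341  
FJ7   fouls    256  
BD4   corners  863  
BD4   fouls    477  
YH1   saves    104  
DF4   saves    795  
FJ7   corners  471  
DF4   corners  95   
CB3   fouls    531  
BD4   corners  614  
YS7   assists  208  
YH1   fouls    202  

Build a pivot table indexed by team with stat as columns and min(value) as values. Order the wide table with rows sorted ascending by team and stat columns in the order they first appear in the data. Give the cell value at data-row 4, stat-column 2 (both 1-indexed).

With rows sorted ascending by team, row 4 is team=DF4. stat columns in first-appearance order: saves, fouls, assists, corners; column 2 is fouls.
Long rows with team=DF4, stat=fouls: min(15, 514) = 15.

15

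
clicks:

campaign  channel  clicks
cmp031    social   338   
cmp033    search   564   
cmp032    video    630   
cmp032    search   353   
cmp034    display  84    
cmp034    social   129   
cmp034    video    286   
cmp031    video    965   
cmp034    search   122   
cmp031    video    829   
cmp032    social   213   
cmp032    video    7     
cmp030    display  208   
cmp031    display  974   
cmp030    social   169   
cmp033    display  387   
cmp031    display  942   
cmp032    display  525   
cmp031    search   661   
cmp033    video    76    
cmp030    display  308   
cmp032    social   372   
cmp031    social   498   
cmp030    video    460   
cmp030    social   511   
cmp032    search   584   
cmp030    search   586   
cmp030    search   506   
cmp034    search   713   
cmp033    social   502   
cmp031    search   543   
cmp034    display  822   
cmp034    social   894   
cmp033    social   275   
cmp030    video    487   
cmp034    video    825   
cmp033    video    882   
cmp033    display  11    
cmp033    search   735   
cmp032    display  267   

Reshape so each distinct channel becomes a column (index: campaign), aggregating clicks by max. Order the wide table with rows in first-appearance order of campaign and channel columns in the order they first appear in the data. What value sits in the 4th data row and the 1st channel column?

With rows in first-appearance order of campaign, row 4 is campaign=cmp034. channel columns in first-appearance order: social, search, video, display; column 1 is social.
Long rows with campaign=cmp034, channel=social: max(129, 894) = 894.

894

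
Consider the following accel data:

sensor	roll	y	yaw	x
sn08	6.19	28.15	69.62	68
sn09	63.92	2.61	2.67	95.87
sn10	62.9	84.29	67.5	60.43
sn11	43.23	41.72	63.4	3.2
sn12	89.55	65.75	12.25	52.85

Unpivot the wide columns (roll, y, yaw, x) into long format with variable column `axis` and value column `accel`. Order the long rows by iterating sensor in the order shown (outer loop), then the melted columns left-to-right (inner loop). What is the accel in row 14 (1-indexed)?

41.72

20 rows total (5 × 4). Row 14: index ⌊(14-1)/4⌋ = 3 into sensor → sn11; (14-1) mod 4 = 1 into the melted columns → y.
So row 14 is (sn11, y, 41.72); accel = 41.72.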